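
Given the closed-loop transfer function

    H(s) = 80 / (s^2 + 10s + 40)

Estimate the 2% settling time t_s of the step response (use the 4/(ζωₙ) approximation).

Comparing s^2 + 10s + 40 to s^2 + 2ζωₙs + ωₙ²: ωₙ = √40 ≈ 6.325 rad/s and ζ = 10/(2·√40) ≈ 0.7906.
ζωₙ = 10/2 = 5, so t_s ≈ 4/(ζωₙ) = 4/5 = 0.8000 s.

t_s ≈ 0.8000 s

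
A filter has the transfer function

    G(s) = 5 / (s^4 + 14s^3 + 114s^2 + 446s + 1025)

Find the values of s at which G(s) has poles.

The poles are the roots of the denominator s^4 + 14s^3 + 114s^2 + 446s + 1025 = 0.
No real roots exist; factor into two real quadratics: (s^2 + 6s + 25)(s^2 + 8s + 41) = 0.
Each quadratic gives a conjugate pair via the quadratic formula.

s = -3 ± 4j, -4 ± 5j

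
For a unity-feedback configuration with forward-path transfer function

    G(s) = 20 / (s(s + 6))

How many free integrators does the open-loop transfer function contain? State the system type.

Type 1

The denominator has 1 factor of s at the origin (free integrator), so this is a Type 1 system.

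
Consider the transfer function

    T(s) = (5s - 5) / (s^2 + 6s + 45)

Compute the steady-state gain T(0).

Set s = 0: T(0) = (-5) / (45) = -1/9.

T(0) = -1/9 ≈ -0.1111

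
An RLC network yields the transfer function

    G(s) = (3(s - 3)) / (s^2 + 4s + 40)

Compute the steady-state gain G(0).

G(0) = -9/40 ≈ -0.2250

At s = 0 each factor (s + a) contributes a and each (s^2 + bs + c) contributes c.
G(0) = 3·(-3) / ((40)) = -9/40 = -9/40.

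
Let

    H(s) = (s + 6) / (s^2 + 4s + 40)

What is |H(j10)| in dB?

|H(j10)|_dB ≈ -15.8 dB

Substitute s = j10: numerator = 6 + j10, denominator = -60 + j40.
|H(j10)| = |6 + j10| / |-60 + j40| = 11.662 / 72.111 ≈ 0.1617.
In decibels: 20·log₁₀(0.1617) ≈ -15.8 dB.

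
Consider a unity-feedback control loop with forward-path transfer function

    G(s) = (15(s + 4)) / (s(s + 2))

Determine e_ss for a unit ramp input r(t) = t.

e_ss = 0.03333

G(s) has one pole at the origin.
This is a Type 1 system. Kv = lim_{s→0} s·G(s) = 60/2 = 30.
e_ss = 1/Kv = 1/(30) = 1/30 ≈ 0.03333.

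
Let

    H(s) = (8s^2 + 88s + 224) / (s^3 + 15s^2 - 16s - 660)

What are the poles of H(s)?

s = -10, -11, 6

The poles are the roots of the denominator s^3 + 15s^2 - 16s - 660 = 0.
Trying s = -10: the polynomial evaluates to 0, so (s + 10) is a factor.
Dividing out leaves s^2 + 5s - 66 = 0.
Factoring the quadratic: (s + 11)(s - 6) = 0.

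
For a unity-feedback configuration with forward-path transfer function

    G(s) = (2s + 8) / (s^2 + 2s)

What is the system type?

Factor s from the denominator: s^2 + 2s = s·(s + 2).
There is 1 pole at the origin, so the system is Type 1.

Type 1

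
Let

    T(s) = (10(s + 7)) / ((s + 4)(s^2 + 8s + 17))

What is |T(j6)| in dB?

Substitute s = j6: numerator = 70 + j60, denominator = -364 + j78.
|T(j6)| = |70 + j60| / |-364 + j78| = 92.195 / 372.26 ≈ 0.2477.
In decibels: 20·log₁₀(0.2477) ≈ -12.1 dB.

|T(j6)|_dB ≈ -12.1 dB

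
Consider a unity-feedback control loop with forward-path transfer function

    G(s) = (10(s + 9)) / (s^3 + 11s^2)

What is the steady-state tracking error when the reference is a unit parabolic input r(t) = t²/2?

G(s) has 2 poles at the origin.
This is a Type 2 system. Ka = lim_{s→0} s^2·G(s) = 90/11.
e_ss = 1/Ka = 1/(90/11) = 11/90 ≈ 0.1222.

e_ss = 0.1222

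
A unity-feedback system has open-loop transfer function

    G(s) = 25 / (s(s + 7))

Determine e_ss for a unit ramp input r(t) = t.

e_ss = 0.2800

G(s) has one pole at the origin.
This is a Type 1 system. Kv = lim_{s→0} s·G(s) = 25/7.
e_ss = 1/Kv = 1/(25/7) = 7/25 ≈ 0.2800.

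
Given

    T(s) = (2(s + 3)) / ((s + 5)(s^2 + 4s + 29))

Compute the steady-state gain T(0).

T(0) = 6/145 ≈ 0.04138

At s = 0 each factor (s + a) contributes a and each (s^2 + bs + c) contributes c.
T(0) = 2·(3) / ((5) · (29)) = 6/145 = 6/145.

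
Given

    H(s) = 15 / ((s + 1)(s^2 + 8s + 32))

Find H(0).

At s = 0 each factor (s + a) contributes a and each (s^2 + bs + c) contributes c.
H(0) = 15·1 / ((1) · (32)) = 15/32 = 15/32.

H(0) = 15/32 ≈ 0.4688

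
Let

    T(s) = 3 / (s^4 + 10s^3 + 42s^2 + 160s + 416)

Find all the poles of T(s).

The poles are the roots of the denominator s^4 + 10s^3 + 42s^2 + 160s + 416 = 0.
No real roots exist; factor into two real quadratics: (s^2 + 16)(s^2 + 10s + 26) = 0.
Each quadratic gives a conjugate pair via the quadratic formula.

s = 4j, -4j, -5 + j, -5 - j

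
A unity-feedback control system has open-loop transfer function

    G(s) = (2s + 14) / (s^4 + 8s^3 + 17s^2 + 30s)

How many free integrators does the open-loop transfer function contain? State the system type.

Type 1

Factor s from the denominator: s^4 + 8s^3 + 17s^2 + 30s = s·(s^3 + 8s^2 + 17s + 30).
There is 1 pole at the origin, so the system is Type 1.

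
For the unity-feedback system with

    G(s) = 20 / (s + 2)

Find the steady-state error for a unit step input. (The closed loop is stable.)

e_ss = 0.09091

G(s) has no poles at the origin.
This is a Type 0 system. Kp = lim_{s→0} G(s) = 20/2 = 10.
e_ss = 1/(1 + Kp) = 1/(1 + 10) = 1/11 ≈ 0.09091.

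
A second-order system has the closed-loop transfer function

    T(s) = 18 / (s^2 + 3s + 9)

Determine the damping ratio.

ζ = 0.5

Compare the denominator to the standard form s^2 + 2ζωₙs + ωₙ².
ωₙ² = 9, so ωₙ = 3 rad/s.
2ζωₙ = 3, so ζ = 3/(2·3) = 0.5.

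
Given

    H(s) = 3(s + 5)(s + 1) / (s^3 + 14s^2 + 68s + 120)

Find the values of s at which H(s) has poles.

s = -4 ± 2j, -6

The poles are the roots of the denominator s^3 + 14s^2 + 68s + 120 = 0.
Trying s = -6: the polynomial evaluates to 0, so (s + 6) is a factor.
Dividing out leaves s^2 + 8s + 20 = 0.
The quadratic formula then gives s = -4 ± 2j.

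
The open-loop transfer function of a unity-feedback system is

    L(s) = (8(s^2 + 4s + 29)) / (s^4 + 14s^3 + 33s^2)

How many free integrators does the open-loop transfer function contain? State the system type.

The denominator has 2 factors of s at the origin (free integrators), so this is a Type 2 system.

Type 2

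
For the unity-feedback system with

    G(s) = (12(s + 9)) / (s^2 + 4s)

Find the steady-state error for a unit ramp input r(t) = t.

e_ss = 0.03704

G(s) has one pole at the origin.
This is a Type 1 system. Kv = lim_{s→0} s·G(s) = 108/4 = 27.
e_ss = 1/Kv = 1/(27) = 1/27 ≈ 0.03704.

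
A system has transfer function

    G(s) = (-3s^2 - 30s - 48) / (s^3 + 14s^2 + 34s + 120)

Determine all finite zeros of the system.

s = -2, -8

Set the numerator to zero: -3s^2 - 30s - 48 = 0, i.e. -3·(s^2 + 10s + 16) = 0.
Factoring: (s + 2)(s + 8) = 0.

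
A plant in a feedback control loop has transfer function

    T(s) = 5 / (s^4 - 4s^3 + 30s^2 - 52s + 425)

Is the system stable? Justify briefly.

The denominator s^4 - 4s^3 + 30s^2 - 52s + 425 factors as (s^2 - 6s + 25)(s^2 + 2s + 17), giving poles at s = 3 ± 4j, -1 ± 4j.
Since the pole(s) at s = 3 ± 4j lie in the right half-plane, the system is unstable.

unstable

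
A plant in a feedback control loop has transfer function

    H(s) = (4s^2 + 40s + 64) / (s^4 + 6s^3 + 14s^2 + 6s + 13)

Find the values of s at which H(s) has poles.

s = ±j, -3 ± 2j

The poles are the roots of the denominator s^4 + 6s^3 + 14s^2 + 6s + 13 = 0.
No real roots exist; factor into two real quadratics: (s^2 + 1)(s^2 + 6s + 13) = 0.
Each quadratic gives a conjugate pair via the quadratic formula.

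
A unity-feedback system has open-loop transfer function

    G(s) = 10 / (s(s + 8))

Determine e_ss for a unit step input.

G(s) has one pole at the origin.
This is a Type 1 system; for a step input the steady-state error is zero.

e_ss = 0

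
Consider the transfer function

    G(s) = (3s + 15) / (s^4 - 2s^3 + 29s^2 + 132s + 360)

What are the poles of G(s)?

s = 3 ± 6j, -2 ± 2j

The poles are the roots of the denominator s^4 - 2s^3 + 29s^2 + 132s + 360 = 0.
No real roots exist; factor into two real quadratics: (s^2 - 6s + 45)(s^2 + 4s + 8) = 0.
Each quadratic gives a conjugate pair via the quadratic formula.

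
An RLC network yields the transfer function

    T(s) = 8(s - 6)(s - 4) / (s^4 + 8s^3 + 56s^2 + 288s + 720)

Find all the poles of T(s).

s = ±6j, -4 ± 2j

The poles are the roots of the denominator s^4 + 8s^3 + 56s^2 + 288s + 720 = 0.
No real roots exist; factor into two real quadratics: (s^2 + 36)(s^2 + 8s + 20) = 0.
Each quadratic gives a conjugate pair via the quadratic formula.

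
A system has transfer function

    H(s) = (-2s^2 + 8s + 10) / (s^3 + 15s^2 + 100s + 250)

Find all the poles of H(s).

The poles are the roots of the denominator s^3 + 15s^2 + 100s + 250 = 0.
Trying s = -5: the polynomial evaluates to 0, so (s + 5) is a factor.
Dividing out leaves s^2 + 10s + 50 = 0.
The quadratic formula then gives s = -5 ± 5j.

s = -5 ± 5j, -5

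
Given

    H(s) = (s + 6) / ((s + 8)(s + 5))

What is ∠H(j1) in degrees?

At s = j1: numerator = 6 + j1, denominator = 39 + j13.
∠H = ∠num − ∠den = 9.4623° − (18.435°) = -8.973°.

∠H(j1) ≈ -8.973°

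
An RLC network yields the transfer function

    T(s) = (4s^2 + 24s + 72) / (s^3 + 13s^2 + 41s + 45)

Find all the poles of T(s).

s = -2 + j, -2 - j, -9

The poles are the roots of the denominator s^3 + 13s^2 + 41s + 45 = 0.
Trying s = -9: the polynomial evaluates to 0, so (s + 9) is a factor.
Dividing out leaves s^2 + 4s + 5 = 0.
The quadratic formula then gives s = -2 ± 1j.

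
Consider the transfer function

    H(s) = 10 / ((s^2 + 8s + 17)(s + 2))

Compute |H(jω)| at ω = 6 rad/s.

Substitute s = j6: numerator = 10, denominator = -326 - j18.
|H(j6)| = |10| / |-326 - j18| = 10 / 326.50 ≈ 0.03063.

|H(j6)| ≈ 0.03063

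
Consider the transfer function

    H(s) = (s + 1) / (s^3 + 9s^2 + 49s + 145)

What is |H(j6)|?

Substitute s = j6: numerator = 1 + j6, denominator = -179 + j78.
|H(j6)| = |1 + j6| / |-179 + j78| = 6.0828 / 195.26 ≈ 0.03115.

|H(j6)| ≈ 0.03115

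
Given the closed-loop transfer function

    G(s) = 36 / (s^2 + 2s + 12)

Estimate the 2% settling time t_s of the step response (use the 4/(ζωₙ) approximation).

t_s ≈ 4 s

Comparing s^2 + 2s + 12 to s^2 + 2ζωₙs + ωₙ²: ωₙ = √12 ≈ 3.464 rad/s and ζ = 2/(2·√12) ≈ 0.2887.
ζωₙ = 2/2 = 1, so t_s ≈ 4/(ζωₙ) = 4/1 = 4 s.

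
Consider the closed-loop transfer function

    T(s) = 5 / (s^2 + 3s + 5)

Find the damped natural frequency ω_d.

ω_d ≈ 1.658 rad/s

Comparing s^2 + 3s + 5 to s^2 + 2ζωₙs + ωₙ²: ωₙ = √5 ≈ 2.236 rad/s and ζ = 3/(2·√5) ≈ 0.6708.
ζωₙ = 3/2 = 1.5, so ω_d = ωₙ√(1−ζ²) = √(ωₙ² − (ζωₙ)²) = √(5 − 1.5²) = √2.75 ≈ 1.658 rad/s.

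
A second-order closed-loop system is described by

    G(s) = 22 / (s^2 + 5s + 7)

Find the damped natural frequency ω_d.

Comparing s^2 + 5s + 7 to s^2 + 2ζωₙs + ωₙ²: ωₙ = √7 ≈ 2.646 rad/s and ζ = 5/(2·√7) ≈ 0.9449.
ζωₙ = 5/2 = 2.5, so ω_d = ωₙ√(1−ζ²) = √(ωₙ² − (ζωₙ)²) = √(7 − 2.5²) = √0.75 ≈ 0.8660 rad/s.

ω_d ≈ 0.8660 rad/s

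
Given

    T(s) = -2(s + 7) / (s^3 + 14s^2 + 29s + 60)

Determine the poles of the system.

s = -12, -1 + 2j, -1 - 2j

The poles are the roots of the denominator s^3 + 14s^2 + 29s + 60 = 0.
Trying s = -12: the polynomial evaluates to 0, so (s + 12) is a factor.
Dividing out leaves s^2 + 2s + 5 = 0.
The quadratic formula then gives s = -1 ± 2j.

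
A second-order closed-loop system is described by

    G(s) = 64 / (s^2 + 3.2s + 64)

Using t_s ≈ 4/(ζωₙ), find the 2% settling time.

t_s ≈ 2.500 s

Comparing s^2 + 3.2s + 64 to s^2 + 2ζωₙs + ωₙ²: ωₙ = 8 rad/s and ζ = 3.2/(2·8) = 0.2.
ζωₙ = 3.2/2 = 1.6, so t_s ≈ 4/(ζωₙ) = 4/1.6 = 2.500 s.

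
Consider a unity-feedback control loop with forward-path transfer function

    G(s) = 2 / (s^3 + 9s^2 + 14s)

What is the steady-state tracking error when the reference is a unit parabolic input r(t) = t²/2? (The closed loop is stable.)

e_ss = ∞

G(s) has one pole at the origin.
This is a Type 1 system; Ka = lim_{s→0} s^2·G(s) = 0, so the steady-state error for a parabola input is infinite.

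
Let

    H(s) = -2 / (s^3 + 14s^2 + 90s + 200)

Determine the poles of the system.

s = -5 + 5j, -5 - 5j, -4

The poles are the roots of the denominator s^3 + 14s^2 + 90s + 200 = 0.
Trying s = -4: the polynomial evaluates to 0, so (s + 4) is a factor.
Dividing out leaves s^2 + 10s + 50 = 0.
The quadratic formula then gives s = -5 ± 5j.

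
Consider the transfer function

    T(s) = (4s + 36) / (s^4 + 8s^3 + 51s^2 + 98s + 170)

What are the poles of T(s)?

s = -3 + 5j, -3 - 5j, -1 + 2j, -1 - 2j

The poles are the roots of the denominator s^4 + 8s^3 + 51s^2 + 98s + 170 = 0.
No real roots exist; factor into two real quadratics: (s^2 + 6s + 34)(s^2 + 2s + 5) = 0.
Each quadratic gives a conjugate pair via the quadratic formula.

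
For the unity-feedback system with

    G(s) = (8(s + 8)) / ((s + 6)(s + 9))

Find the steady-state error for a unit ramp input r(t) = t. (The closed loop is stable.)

e_ss = ∞

G(s) has no poles at the origin.
This is a Type 0 system; Kv = lim_{s→0} s·G(s) = 0, so the steady-state error for a ramp input is infinite.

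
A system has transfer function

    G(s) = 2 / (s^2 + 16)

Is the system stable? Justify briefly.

marginally stable

The denominator s^2 + 16 factors as (s^2 + 16), giving poles at s = ±4j.
Since the simple pole(s) at s = ±4j lie on the jω-axis with none in the right half-plane, the system is marginally stable.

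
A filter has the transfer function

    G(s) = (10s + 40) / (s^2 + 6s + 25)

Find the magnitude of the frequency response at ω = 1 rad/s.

|G(j1)| ≈ 1.667

Substitute s = j1: numerator = 40 + j10, denominator = 24 + j6.
|G(j1)| = |40 + j10| / |24 + j6| = 41.231 / 24.739 ≈ 1.667.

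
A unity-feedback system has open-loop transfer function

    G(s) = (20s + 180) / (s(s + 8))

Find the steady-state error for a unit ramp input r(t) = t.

G(s) has one pole at the origin.
This is a Type 1 system. Kv = lim_{s→0} s·G(s) = 180/8 = 45/2.
e_ss = 1/Kv = 1/(45/2) = 2/45 ≈ 0.04444.

e_ss = 0.04444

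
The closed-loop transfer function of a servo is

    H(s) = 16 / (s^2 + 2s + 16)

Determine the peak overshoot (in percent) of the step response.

%OS ≈ 44.4%

Comparing s^2 + 2s + 16 to s^2 + 2ζωₙs + ωₙ²: ωₙ = 4 rad/s and ζ = 2/(2·4) = 0.25.
%OS = 100·exp(−πζ/√(1−ζ²)) = 100·exp(−π·0.25/√(1−0.25²)) ≈ 44.4%.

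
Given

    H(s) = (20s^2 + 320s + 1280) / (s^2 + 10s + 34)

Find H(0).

H(0) = 640/17 ≈ 37.65

Set s = 0: H(0) = (1280) / (34) = 640/17.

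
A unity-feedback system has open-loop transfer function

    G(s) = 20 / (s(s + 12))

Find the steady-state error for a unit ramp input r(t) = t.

G(s) has one pole at the origin.
This is a Type 1 system. Kv = lim_{s→0} s·G(s) = 20/12 = 5/3.
e_ss = 1/Kv = 1/(5/3) = 3/5 ≈ 0.6000.

e_ss = 0.6000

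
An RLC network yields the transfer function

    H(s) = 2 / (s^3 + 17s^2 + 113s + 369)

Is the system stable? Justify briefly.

stable

The denominator s^3 + 17s^2 + 113s + 369 factors as (s^2 + 8s + 41)(s + 9), giving poles at s = -4 + 5j, -4 - 5j, -9.
Since all poles lie strictly in the left half-plane, the system is stable.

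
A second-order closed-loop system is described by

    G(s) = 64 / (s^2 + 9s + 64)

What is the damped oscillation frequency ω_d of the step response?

ω_d ≈ 6.614 rad/s

Comparing s^2 + 9s + 64 to s^2 + 2ζωₙs + ωₙ²: ωₙ = 8 rad/s and ζ = 9/(2·8) = 0.5625.
ζωₙ = 9/2 = 4.5, so ω_d = ωₙ√(1−ζ²) = √(ωₙ² − (ζωₙ)²) = √(64 − 4.5²) = √43.75 ≈ 6.614 rad/s.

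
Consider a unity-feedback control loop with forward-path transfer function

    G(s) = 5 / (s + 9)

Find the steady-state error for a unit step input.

e_ss = 0.6429

G(s) has no poles at the origin.
This is a Type 0 system. Kp = lim_{s→0} G(s) = 5/9.
e_ss = 1/(1 + Kp) = 1/(1 + 5/9) = 9/14 ≈ 0.6429.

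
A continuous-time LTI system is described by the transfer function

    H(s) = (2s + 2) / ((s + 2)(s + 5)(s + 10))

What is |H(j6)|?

|H(j6)| ≈ 0.02112

Substitute s = j6: numerator = 2 + j12, denominator = -512 + j264.
|H(j6)| = |2 + j12| / |-512 + j264| = 12.166 / 576.06 ≈ 0.02112.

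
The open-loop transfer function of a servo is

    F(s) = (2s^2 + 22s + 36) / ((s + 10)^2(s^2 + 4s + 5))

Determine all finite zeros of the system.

Set the numerator to zero: 2s^2 + 22s + 36 = 0, i.e. 2·(s^2 + 11s + 18) = 0.
Factoring: (s + 9)(s + 2) = 0.

s = -9, -2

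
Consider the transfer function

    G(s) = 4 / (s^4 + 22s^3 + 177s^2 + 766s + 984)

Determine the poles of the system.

The poles are the roots of the denominator s^4 + 22s^3 + 177s^2 + 766s + 984 = 0.
Trying s = -2: the polynomial evaluates to 0, so (s + 2) is a factor.
Dividing out leaves s^3 + 20s^2 + 137s + 492 = 0.
This factors further as (s^2 + 8s + 41)(s + 12) = 0.

s = -2, -4 + 5j, -4 - 5j, -12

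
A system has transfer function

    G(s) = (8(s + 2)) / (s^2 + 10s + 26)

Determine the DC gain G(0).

G(0) = 8/13 ≈ 0.6154

At s = 0 each factor (s + a) contributes a and each (s^2 + bs + c) contributes c.
G(0) = 8·(2) / ((26)) = 16/26 = 8/13.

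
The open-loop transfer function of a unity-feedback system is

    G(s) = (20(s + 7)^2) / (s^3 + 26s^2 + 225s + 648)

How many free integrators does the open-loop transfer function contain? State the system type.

The denominator has no factor of s at the origin — no free integrator — so this is a Type 0 system.

Type 0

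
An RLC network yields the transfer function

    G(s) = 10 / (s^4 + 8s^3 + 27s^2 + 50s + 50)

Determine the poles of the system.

s = -3 ± j, -1 ± 2j

The poles are the roots of the denominator s^4 + 8s^3 + 27s^2 + 50s + 50 = 0.
No real roots exist; factor into two real quadratics: (s^2 + 6s + 10)(s^2 + 2s + 5) = 0.
Each quadratic gives a conjugate pair via the quadratic formula.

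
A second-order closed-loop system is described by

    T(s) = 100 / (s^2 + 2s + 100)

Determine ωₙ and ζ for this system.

ωₙ = 10 rad/s, ζ = 0.1

Compare the denominator to the standard form s^2 + 2ζωₙs + ωₙ².
ωₙ² = 100, so ωₙ = 10 rad/s.
2ζωₙ = 2, so ζ = 2/(2·10) = 0.1.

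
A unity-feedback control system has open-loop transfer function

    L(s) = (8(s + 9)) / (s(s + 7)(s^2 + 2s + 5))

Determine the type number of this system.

Type 1

The denominator has 1 factor of s at the origin (free integrator), so this is a Type 1 system.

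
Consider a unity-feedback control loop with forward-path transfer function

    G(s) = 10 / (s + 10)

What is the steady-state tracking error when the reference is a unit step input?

e_ss = 0.5000

G(s) has no poles at the origin.
This is a Type 0 system. Kp = lim_{s→0} G(s) = 10/10 = 1.
e_ss = 1/(1 + Kp) = 1/(1 + 1) = 1/2 ≈ 0.5000.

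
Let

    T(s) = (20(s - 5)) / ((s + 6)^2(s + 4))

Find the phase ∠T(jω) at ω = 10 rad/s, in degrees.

∠T(j10) ≈ -69.71°

At s = j10: numerator = -100 + j200, denominator = -1456 - j160.
∠T = ∠num − ∠den = 116.57° − (-173.73°) = 290.3°, which wraps to -69.71°.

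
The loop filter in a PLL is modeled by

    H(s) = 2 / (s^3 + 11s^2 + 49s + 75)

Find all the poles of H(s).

The poles are the roots of the denominator s^3 + 11s^2 + 49s + 75 = 0.
Trying s = -3: the polynomial evaluates to 0, so (s + 3) is a factor.
Dividing out leaves s^2 + 8s + 25 = 0.
The quadratic formula then gives s = -4 ± 3j.

s = -4 ± 3j, -3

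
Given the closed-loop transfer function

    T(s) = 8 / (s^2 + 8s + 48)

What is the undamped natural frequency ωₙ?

ωₙ ≈ 6.928 rad/s

Compare the denominator to the standard form s^2 + 2ζωₙs + ωₙ².
ωₙ² = 48, so ωₙ = √48 ≈ 6.928 rad/s.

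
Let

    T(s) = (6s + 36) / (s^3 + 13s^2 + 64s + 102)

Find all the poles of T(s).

s = -5 ± 3j, -3

The poles are the roots of the denominator s^3 + 13s^2 + 64s + 102 = 0.
Trying s = -3: the polynomial evaluates to 0, so (s + 3) is a factor.
Dividing out leaves s^2 + 10s + 34 = 0.
The quadratic formula then gives s = -5 ± 3j.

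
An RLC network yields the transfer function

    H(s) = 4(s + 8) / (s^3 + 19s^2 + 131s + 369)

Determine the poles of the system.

The poles are the roots of the denominator s^3 + 19s^2 + 131s + 369 = 0.
Trying s = -9: the polynomial evaluates to 0, so (s + 9) is a factor.
Dividing out leaves s^2 + 10s + 41 = 0.
The quadratic formula then gives s = -5 ± 4j.

s = -5 + 4j, -5 - 4j, -9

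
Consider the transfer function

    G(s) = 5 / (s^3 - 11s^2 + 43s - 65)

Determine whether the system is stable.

The denominator s^3 - 11s^2 + 43s - 65 factors as (s^2 - 6s + 13)(s - 5), giving poles at s = 3 ± 2j, 5.
Since the pole(s) at s = 3 ± 2j, 5 lie in the right half-plane, the system is unstable.

unstable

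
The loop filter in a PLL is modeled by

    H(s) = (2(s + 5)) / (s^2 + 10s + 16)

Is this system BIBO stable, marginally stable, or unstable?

The denominator s^2 + 10s + 16 factors as (s + 2)(s + 8), giving poles at s = -2, -8.
Since all poles lie strictly in the left half-plane, the system is stable.

stable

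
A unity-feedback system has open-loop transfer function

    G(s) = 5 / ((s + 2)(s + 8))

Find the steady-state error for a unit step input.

e_ss = 0.7619

G(s) has no poles at the origin.
This is a Type 0 system. Kp = lim_{s→0} G(s) = 5/16.
e_ss = 1/(1 + Kp) = 1/(1 + 5/16) = 16/21 ≈ 0.7619.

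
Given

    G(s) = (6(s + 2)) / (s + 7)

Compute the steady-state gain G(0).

Set s = 0: G(0) = (12) / (7) = 12/7.

G(0) = 12/7 ≈ 1.714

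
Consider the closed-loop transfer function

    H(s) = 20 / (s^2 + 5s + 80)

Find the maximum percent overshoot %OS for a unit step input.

Comparing s^2 + 5s + 80 to s^2 + 2ζωₙs + ωₙ²: ωₙ = √80 ≈ 8.944 rad/s and ζ = 5/(2·√80) ≈ 0.2795.
%OS = 100·exp(−πζ/√(1−ζ²)) = 100·exp(−π·0.2795/√(1−0.2795²)) ≈ 40.1%.

%OS ≈ 40.1%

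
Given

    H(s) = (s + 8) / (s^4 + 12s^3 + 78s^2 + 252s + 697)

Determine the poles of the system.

The poles are the roots of the denominator s^4 + 12s^3 + 78s^2 + 252s + 697 = 0.
No real roots exist; factor into two real quadratics: (s^2 + 2s + 17)(s^2 + 10s + 41) = 0.
Each quadratic gives a conjugate pair via the quadratic formula.

s = -1 ± 4j, -5 ± 4j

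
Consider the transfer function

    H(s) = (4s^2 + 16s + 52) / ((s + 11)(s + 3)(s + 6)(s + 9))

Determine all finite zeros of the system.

s = -2 + 3j, -2 - 3j

Set the numerator to zero: 4s^2 + 16s + 52 = 0, i.e. 4·(s^2 + 4s + 13) = 0.
Factoring: (s^2 + 4s + 13) = 0.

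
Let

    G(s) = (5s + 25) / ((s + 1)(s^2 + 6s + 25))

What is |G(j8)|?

Substitute s = j8: numerator = 25 + j40, denominator = -423 - j264.
|G(j8)| = |25 + j40| / |-423 - j264| = 47.170 / 498.62 ≈ 0.09460.

|G(j8)| ≈ 0.09460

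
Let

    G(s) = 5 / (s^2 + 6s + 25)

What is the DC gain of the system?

G(0) = 1/5 ≈ 0.2000

Set s = 0: G(0) = (5) / (25) = 1/5.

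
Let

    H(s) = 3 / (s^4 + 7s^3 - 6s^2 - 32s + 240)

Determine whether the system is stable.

The denominator s^4 + 7s^3 - 6s^2 - 32s + 240 factors as (s^2 - 4s + 8)(s + 5)(s + 6), giving poles at s = 2 ± 2j, -5, -6.
Since the pole(s) at s = 2 + 2j, 2 - 2j lie in the right half-plane, the system is unstable.

unstable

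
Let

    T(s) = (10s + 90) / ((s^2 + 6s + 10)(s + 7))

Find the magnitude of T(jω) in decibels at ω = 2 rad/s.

|T(j2)|_dB ≈ -0.501 dB

Substitute s = j2: numerator = 90 + j20, denominator = 18 + j96.
|T(j2)| = |90 + j20| / |18 + j96| = 92.195 / 97.673 ≈ 0.9439.
In decibels: 20·log₁₀(0.9439) ≈ -0.501 dB.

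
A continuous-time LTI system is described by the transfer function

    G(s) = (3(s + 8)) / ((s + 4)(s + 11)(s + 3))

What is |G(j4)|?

Substitute s = j4: numerator = 24 + j12, denominator = -156 + j292.
|G(j4)| = |24 + j12| / |-156 + j292| = 26.833 / 331.06 ≈ 0.08105.

|G(j4)| ≈ 0.08105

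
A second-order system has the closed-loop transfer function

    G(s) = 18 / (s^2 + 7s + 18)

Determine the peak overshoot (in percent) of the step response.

Comparing s^2 + 7s + 18 to s^2 + 2ζωₙs + ωₙ²: ωₙ = √18 ≈ 4.243 rad/s and ζ = 7/(2·√18) ≈ 0.8250.
%OS = 100·exp(−πζ/√(1−ζ²)) = 100·exp(−π·0.8250/√(1−0.8250²)) ≈ 1.02%.

%OS ≈ 1.02%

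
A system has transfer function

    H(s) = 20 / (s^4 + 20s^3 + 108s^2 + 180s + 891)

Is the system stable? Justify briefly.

The denominator s^4 + 20s^3 + 108s^2 + 180s + 891 factors as (s^2 + 9)(s + 11)(s + 9), giving poles at s = ±3j, -11, -9.
Since the simple pole(s) at s = ±3j lie on the jω-axis with none in the right half-plane, the system is marginally stable.

marginally stable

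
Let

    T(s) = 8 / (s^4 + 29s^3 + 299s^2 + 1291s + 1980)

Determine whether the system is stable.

stable

The denominator s^4 + 29s^3 + 299s^2 + 1291s + 1980 factors as (s + 5)(s + 9)(s + 4)(s + 11), giving poles at s = -5, -9, -4, -11.
Since all poles lie strictly in the left half-plane, the system is stable.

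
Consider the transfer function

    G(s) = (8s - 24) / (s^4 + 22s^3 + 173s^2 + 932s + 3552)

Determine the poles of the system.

The poles are the roots of the denominator s^4 + 22s^3 + 173s^2 + 932s + 3552 = 0.
Trying s = -8: the polynomial evaluates to 0, so (s + 8) is a factor.
Dividing out leaves s^3 + 14s^2 + 61s + 444 = 0.
This factors further as (s^2 + 2s + 37)(s + 12) = 0.

s = -1 + 6j, -1 - 6j, -8, -12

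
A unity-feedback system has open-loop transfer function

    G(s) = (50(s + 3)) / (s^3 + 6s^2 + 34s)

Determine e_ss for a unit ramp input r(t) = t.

e_ss = 0.2267

G(s) has one pole at the origin.
This is a Type 1 system. Kv = lim_{s→0} s·G(s) = 150/34 = 75/17.
e_ss = 1/Kv = 1/(75/17) = 17/75 ≈ 0.2267.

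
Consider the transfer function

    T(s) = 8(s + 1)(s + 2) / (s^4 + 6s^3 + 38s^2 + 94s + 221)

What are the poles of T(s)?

The poles are the roots of the denominator s^4 + 6s^3 + 38s^2 + 94s + 221 = 0.
No real roots exist; factor into two real quadratics: (s^2 + 2s + 17)(s^2 + 4s + 13) = 0.
Each quadratic gives a conjugate pair via the quadratic formula.

s = -1 + 4j, -1 - 4j, -2 + 3j, -2 - 3j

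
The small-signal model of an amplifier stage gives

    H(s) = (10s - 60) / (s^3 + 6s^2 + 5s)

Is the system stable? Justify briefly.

The denominator s^3 + 6s^2 + 5s factors as s(s + 5)(s + 1), giving poles at s = 0, -5, -1.
Since the simple pole(s) at s = 0 lie on the jω-axis with none in the right half-plane, the system is marginally stable.

marginally stable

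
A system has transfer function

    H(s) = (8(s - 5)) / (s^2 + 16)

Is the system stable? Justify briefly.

The denominator s^2 + 16 factors as (s^2 + 16), giving poles at s = 4j, -4j.
Since the simple pole(s) at s = 4j, -4j lie on the jω-axis with none in the right half-plane, the system is marginally stable.

marginally stable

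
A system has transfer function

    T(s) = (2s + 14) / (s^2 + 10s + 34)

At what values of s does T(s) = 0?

Set the numerator to zero: 2s + 14 = 0, i.e. 2·(s + 7) = 0.
So s = -7.

s = -7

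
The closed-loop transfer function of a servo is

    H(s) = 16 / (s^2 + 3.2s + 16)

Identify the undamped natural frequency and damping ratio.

ωₙ = 4 rad/s, ζ = 0.4

Compare the denominator to the standard form s^2 + 2ζωₙs + ωₙ².
ωₙ² = 16, so ωₙ = 4 rad/s.
2ζωₙ = 3.2, so ζ = 3.2/(2·4) = 0.4.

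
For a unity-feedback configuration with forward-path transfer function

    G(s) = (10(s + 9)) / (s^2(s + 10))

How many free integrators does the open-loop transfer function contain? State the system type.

The denominator has 2 factors of s at the origin (free integrators), so this is a Type 2 system.

Type 2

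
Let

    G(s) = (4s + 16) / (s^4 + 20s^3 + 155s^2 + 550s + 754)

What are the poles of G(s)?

The poles are the roots of the denominator s^4 + 20s^3 + 155s^2 + 550s + 754 = 0.
No real roots exist; factor into two real quadratics: (s^2 + 10s + 29)(s^2 + 10s + 26) = 0.
Each quadratic gives a conjugate pair via the quadratic formula.

s = -5 + 2j, -5 - 2j, -5 + j, -5 - j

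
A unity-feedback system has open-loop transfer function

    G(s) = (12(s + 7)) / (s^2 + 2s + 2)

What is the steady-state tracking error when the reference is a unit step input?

e_ss = 0.02326

G(s) has no poles at the origin.
This is a Type 0 system. Kp = lim_{s→0} G(s) = 84/2 = 42.
e_ss = 1/(1 + Kp) = 1/(1 + 42) = 1/43 ≈ 0.02326.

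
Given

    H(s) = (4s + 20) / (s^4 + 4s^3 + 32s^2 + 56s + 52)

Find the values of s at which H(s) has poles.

s = -1 ± 5j, -1 ± j

The poles are the roots of the denominator s^4 + 4s^3 + 32s^2 + 56s + 52 = 0.
No real roots exist; factor into two real quadratics: (s^2 + 2s + 26)(s^2 + 2s + 2) = 0.
Each quadratic gives a conjugate pair via the quadratic formula.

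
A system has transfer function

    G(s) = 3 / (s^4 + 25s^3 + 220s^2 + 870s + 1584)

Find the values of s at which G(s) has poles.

s = -3 + 3j, -3 - 3j, -8, -11

The poles are the roots of the denominator s^4 + 25s^3 + 220s^2 + 870s + 1584 = 0.
Trying s = -8: the polynomial evaluates to 0, so (s + 8) is a factor.
Dividing out leaves s^3 + 17s^2 + 84s + 198 = 0.
This factors further as (s^2 + 6s + 18)(s + 11) = 0.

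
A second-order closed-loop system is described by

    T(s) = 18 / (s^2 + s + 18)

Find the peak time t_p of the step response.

Comparing s^2 + s + 18 to s^2 + 2ζωₙs + ωₙ²: ωₙ = √18 ≈ 4.243 rad/s and ζ = 1/(2·√18) ≈ 0.1179.
ζωₙ = 1/2 = 0.5, so ω_d = ωₙ√(1−ζ²) = √(ωₙ² − (ζωₙ)²) = √(18 − 0.5²) = √17.75 ≈ 4.213 rad/s.
t_p = π/ω_d = π/4.213 ≈ 0.7457 s.

t_p ≈ 0.7457 s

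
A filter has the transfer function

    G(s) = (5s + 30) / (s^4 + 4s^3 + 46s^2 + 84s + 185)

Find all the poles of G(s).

The poles are the roots of the denominator s^4 + 4s^3 + 46s^2 + 84s + 185 = 0.
No real roots exist; factor into two real quadratics: (s^2 + 2s + 5)(s^2 + 2s + 37) = 0.
Each quadratic gives a conjugate pair via the quadratic formula.

s = -1 ± 2j, -1 ± 6j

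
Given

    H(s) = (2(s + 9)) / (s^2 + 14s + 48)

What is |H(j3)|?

|H(j3)| ≈ 0.3310

Substitute s = j3: numerator = 18 + j6, denominator = 39 + j42.
|H(j3)| = |18 + j6| / |39 + j42| = 18.974 / 57.315 ≈ 0.3310.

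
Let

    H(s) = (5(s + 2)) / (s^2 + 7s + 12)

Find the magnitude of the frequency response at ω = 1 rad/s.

|H(j1)| ≈ 0.8575

Substitute s = j1: numerator = 10 + j5, denominator = 11 + j7.
|H(j1)| = |10 + j5| / |11 + j7| = 11.180 / 13.038 ≈ 0.8575.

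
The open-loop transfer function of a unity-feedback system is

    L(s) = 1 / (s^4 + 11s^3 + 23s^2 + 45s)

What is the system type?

Factor s from the denominator: s^4 + 11s^3 + 23s^2 + 45s = s·(s^3 + 11s^2 + 23s + 45).
There is 1 pole at the origin, so the system is Type 1.

Type 1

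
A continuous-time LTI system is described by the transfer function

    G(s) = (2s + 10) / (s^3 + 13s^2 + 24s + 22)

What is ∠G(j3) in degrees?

∠G(j3) ≈ -123.7°

At s = j3: numerator = 10 + j6, denominator = -95 + j45.
∠G = ∠num − ∠den = 30.964° − (154.65°) = -123.7°.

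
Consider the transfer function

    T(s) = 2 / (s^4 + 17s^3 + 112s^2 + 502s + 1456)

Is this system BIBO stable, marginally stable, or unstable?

stable

The denominator s^4 + 17s^3 + 112s^2 + 502s + 1456 factors as (s + 8)(s^2 + 2s + 26)(s + 7), giving poles at s = -8, -1 + 5j, -1 - 5j, -7.
Since all poles lie strictly in the left half-plane, the system is stable.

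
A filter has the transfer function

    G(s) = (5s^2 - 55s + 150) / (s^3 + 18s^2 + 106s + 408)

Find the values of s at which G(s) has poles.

s = -3 ± 5j, -12

The poles are the roots of the denominator s^3 + 18s^2 + 106s + 408 = 0.
Trying s = -12: the polynomial evaluates to 0, so (s + 12) is a factor.
Dividing out leaves s^2 + 6s + 34 = 0.
The quadratic formula then gives s = -3 ± 5j.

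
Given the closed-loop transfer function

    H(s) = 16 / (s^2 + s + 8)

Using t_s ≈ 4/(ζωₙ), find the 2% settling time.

Comparing s^2 + s + 8 to s^2 + 2ζωₙs + ωₙ²: ωₙ = √8 ≈ 2.828 rad/s and ζ = 1/(2·√8) ≈ 0.1768.
ζωₙ = 1/2 = 0.5, so t_s ≈ 4/(ζωₙ) = 4/0.5 = 8 s.

t_s ≈ 8 s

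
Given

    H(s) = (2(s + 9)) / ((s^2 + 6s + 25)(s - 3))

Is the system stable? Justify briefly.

The poles can be read from the denominator factors: s = -3 + 4j, -3 - 4j, 3.
Since the pole(s) at s = 3 lie in the right half-plane, the system is unstable.

unstable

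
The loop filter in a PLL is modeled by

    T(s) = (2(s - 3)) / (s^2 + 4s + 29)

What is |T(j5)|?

|T(j5)| ≈ 0.5718

Substitute s = j5: numerator = -6 + j10, denominator = 4 + j20.
|T(j5)| = |-6 + j10| / |4 + j20| = 11.662 / 20.396 ≈ 0.5718.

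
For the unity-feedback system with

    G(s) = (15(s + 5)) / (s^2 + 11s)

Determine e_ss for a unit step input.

e_ss = 0

G(s) has one pole at the origin.
This is a Type 1 system; for a step input the steady-state error is zero.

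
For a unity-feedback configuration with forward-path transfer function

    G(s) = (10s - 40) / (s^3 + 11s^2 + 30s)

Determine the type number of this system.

Type 1

Factor s from the denominator: s^3 + 11s^2 + 30s = s·(s^2 + 11s + 30).
There is 1 pole at the origin, so the system is Type 1.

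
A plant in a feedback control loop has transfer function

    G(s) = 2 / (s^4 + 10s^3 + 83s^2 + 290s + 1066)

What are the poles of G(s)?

The poles are the roots of the denominator s^4 + 10s^3 + 83s^2 + 290s + 1066 = 0.
No real roots exist; factor into two real quadratics: (s^2 + 8s + 41)(s^2 + 2s + 26) = 0.
Each quadratic gives a conjugate pair via the quadratic formula.

s = -4 ± 5j, -1 ± 5j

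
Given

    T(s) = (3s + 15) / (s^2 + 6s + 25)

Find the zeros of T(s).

s = -5

Set the numerator to zero: 3s + 15 = 0, i.e. 3·(s + 5) = 0.
So s = -5.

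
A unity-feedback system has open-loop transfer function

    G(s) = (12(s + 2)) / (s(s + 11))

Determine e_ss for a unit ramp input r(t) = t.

G(s) has one pole at the origin.
This is a Type 1 system. Kv = lim_{s→0} s·G(s) = 24/11.
e_ss = 1/Kv = 1/(24/11) = 11/24 ≈ 0.4583.

e_ss = 0.4583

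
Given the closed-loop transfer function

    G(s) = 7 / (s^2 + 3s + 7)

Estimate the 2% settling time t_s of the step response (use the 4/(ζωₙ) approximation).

t_s ≈ 2.667 s

Comparing s^2 + 3s + 7 to s^2 + 2ζωₙs + ωₙ²: ωₙ = √7 ≈ 2.646 rad/s and ζ = 3/(2·√7) ≈ 0.5669.
ζωₙ = 3/2 = 1.5, so t_s ≈ 4/(ζωₙ) = 4/1.5 ≈ 2.667 s.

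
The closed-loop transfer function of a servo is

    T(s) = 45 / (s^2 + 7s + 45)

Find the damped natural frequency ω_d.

Comparing s^2 + 7s + 45 to s^2 + 2ζωₙs + ωₙ²: ωₙ = √45 ≈ 6.708 rad/s and ζ = 7/(2·√45) ≈ 0.5217.
ζωₙ = 7/2 = 3.5, so ω_d = ωₙ√(1−ζ²) = √(ωₙ² − (ζωₙ)²) = √(45 − 3.5²) = √32.75 ≈ 5.723 rad/s.

ω_d ≈ 5.723 rad/s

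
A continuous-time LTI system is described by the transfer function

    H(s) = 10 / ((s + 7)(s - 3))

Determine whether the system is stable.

unstable

The poles can be read from the denominator factors: s = -7, 3.
Since the pole(s) at s = 3 lie in the right half-plane, the system is unstable.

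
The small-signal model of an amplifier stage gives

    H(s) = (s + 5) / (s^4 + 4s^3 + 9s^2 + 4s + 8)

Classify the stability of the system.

The denominator s^4 + 4s^3 + 9s^2 + 4s + 8 factors as (s^2 + 1)(s^2 + 4s + 8), giving poles at s = j, -j, -2 + 2j, -2 - 2j.
Since the simple pole(s) at s = j, -j lie on the jω-axis with none in the right half-plane, the system is marginally stable.

marginally stable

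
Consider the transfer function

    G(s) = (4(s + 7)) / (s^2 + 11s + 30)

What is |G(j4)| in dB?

|G(j4)|_dB ≈ -3.12 dB

Substitute s = j4: numerator = 28 + j16, denominator = 14 + j44.
|G(j4)| = |28 + j16| / |14 + j44| = 32.249 / 46.174 ≈ 0.6984.
In decibels: 20·log₁₀(0.6984) ≈ -3.12 dB.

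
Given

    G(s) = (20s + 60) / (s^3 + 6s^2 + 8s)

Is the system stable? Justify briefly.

marginally stable

The denominator s^3 + 6s^2 + 8s factors as s(s + 2)(s + 4), giving poles at s = 0, -2, -4.
Since the simple pole(s) at s = 0 lie on the jω-axis with none in the right half-plane, the system is marginally stable.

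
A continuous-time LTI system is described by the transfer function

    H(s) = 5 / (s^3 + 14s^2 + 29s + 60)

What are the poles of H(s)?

s = -1 ± 2j, -12

The poles are the roots of the denominator s^3 + 14s^2 + 29s + 60 = 0.
Trying s = -12: the polynomial evaluates to 0, so (s + 12) is a factor.
Dividing out leaves s^2 + 2s + 5 = 0.
The quadratic formula then gives s = -1 ± 2j.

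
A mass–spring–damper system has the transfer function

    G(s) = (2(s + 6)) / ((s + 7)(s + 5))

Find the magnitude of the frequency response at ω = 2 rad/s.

|G(j2)| ≈ 0.3226

Substitute s = j2: numerator = 12 + j4, denominator = 31 + j24.
|G(j2)| = |12 + j4| / |31 + j24| = 12.649 / 39.205 ≈ 0.3226.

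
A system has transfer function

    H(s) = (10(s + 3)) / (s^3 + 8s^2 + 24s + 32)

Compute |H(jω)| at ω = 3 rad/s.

Substitute s = j3: numerator = 30 + j30, denominator = -40 + j45.
|H(j3)| = |30 + j30| / |-40 + j45| = 42.426 / 60.208 ≈ 0.7047.

|H(j3)| ≈ 0.7047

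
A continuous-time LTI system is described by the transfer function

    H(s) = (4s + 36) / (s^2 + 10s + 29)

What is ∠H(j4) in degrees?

∠H(j4) ≈ -48.03°

At s = j4: numerator = 36 + j16, denominator = 13 + j40.
∠H = ∠num − ∠den = 23.962° − (71.996°) = -48.03°.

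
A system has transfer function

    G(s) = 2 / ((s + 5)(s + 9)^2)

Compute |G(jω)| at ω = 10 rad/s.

|G(j10)| ≈ 0.0009883

Substitute s = j10: numerator = 2, denominator = -1895 + j710.
|G(j10)| = |2| / |-1895 + j710| = 2 / 2023.6 ≈ 0.0009883.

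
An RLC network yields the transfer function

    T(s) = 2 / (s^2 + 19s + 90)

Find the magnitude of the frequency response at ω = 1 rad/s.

Substitute s = j1: numerator = 2, denominator = 89 + j19.
|T(j1)| = |2| / |89 + j19| = 2 / 91.005 ≈ 0.02198.

|T(j1)| ≈ 0.02198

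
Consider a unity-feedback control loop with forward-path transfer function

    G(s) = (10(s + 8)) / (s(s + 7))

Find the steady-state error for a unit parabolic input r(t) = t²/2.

e_ss = ∞

G(s) has one pole at the origin.
This is a Type 1 system; Ka = lim_{s→0} s^2·G(s) = 0, so the steady-state error for a parabola input is infinite.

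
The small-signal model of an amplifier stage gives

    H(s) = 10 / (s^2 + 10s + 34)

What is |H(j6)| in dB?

Substitute s = j6: numerator = 10, denominator = -2 + j60.
|H(j6)| = |10| / |-2 + j60| = 10 / 60.033 ≈ 0.1666.
In decibels: 20·log₁₀(0.1666) ≈ -15.6 dB.

|H(j6)|_dB ≈ -15.6 dB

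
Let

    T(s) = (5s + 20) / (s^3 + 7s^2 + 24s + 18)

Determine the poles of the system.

The poles are the roots of the denominator s^3 + 7s^2 + 24s + 18 = 0.
Trying s = -1: the polynomial evaluates to 0, so (s + 1) is a factor.
Dividing out leaves s^2 + 6s + 18 = 0.
The quadratic formula then gives s = -3 ± 3j.

s = -3 ± 3j, -1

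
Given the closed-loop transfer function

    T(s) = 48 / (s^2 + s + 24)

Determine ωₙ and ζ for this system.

ωₙ ≈ 4.899 rad/s, ζ ≈ 0.1021

Compare the denominator to the standard form s^2 + 2ζωₙs + ωₙ².
ωₙ² = 24, so ωₙ = √24 ≈ 4.899 rad/s.
2ζωₙ = 1, so ζ = 1/(2·√24) ≈ 0.1021.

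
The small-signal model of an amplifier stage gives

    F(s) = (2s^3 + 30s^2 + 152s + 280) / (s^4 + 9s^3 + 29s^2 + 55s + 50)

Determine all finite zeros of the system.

Set the numerator to zero: 2s^3 + 30s^2 + 152s + 280 = 0, i.e. 2·(s^3 + 15s^2 + 76s + 140) = 0.
Factoring: (s^2 + 8s + 20)(s + 7) = 0.

s = -4 + 2j, -4 - 2j, -7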